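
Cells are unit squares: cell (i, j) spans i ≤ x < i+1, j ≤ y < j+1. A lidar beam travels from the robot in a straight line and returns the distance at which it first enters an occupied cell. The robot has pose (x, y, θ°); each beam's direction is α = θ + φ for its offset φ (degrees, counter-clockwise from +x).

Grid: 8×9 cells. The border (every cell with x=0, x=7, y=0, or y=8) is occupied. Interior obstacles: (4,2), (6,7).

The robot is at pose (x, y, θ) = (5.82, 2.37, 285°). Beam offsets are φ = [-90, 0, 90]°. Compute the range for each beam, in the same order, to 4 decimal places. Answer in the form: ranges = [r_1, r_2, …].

ranges = [0.8489, 1.4183, 1.2216]

beam 1: φ=-90°, α=195°
  cosα=-0.9659 sinα=-0.2588 | (5,2) | tMaxX 0.8489 tMaxY 1.4296 | tΔX 1.0353 tΔY 3.8637
    t=0.8489 [x] (4,2) — stop
  → r_1 = 0.8489
beam 2: φ=0°, α=285°
  cosα=0.2588 sinα=-0.9659 | (5,2) | tMaxX 0.6955 tMaxY 0.3831 | tΔX 3.8637 tΔY 1.0353
    t=0.3831 [y] (5,1)
    t=0.6955 [x] (6,1)
    t=1.4183 [y] (6,0) — stop
  → r_2 = 1.4183
beam 3: φ=90°, α=15°
  cosα=0.9659 sinα=0.2588 | (5,2) | tMaxX 0.1863 tMaxY 2.4341 | tΔX 1.0353 tΔY 3.8637
    t=0.1863 [x] (6,2)
    t=1.2216 [x] (7,2) — stop
  → r_3 = 1.2216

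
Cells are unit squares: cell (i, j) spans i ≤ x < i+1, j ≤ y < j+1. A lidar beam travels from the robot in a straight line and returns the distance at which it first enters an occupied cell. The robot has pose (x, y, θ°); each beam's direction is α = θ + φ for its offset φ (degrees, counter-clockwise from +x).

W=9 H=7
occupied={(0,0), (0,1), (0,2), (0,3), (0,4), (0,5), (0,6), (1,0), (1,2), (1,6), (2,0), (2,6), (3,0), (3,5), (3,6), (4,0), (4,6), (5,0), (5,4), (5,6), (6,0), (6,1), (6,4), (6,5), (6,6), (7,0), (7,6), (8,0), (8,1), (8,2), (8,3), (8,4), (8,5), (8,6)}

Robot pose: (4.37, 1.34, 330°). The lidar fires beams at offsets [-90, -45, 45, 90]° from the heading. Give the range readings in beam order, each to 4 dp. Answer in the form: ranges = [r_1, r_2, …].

ranges = [0.3926, 0.3520, 1.6875, 3.0715]

beam 1: φ=-90°, α=240°
  cosα=-0.5000 sinα=-0.8660 | (4,1) | tMaxX 0.7400 tMaxY 0.3926 | tΔX 2.0000 tΔY 1.1547
    t=0.3926 [y] (4,0) — stop
  → r_1 = 0.3926
beam 2: φ=-45°, α=285°
  cosα=0.2588 sinα=-0.9659 | (4,1) | tMaxX 2.4341 tMaxY 0.3520 | tΔX 3.8637 tΔY 1.0353
    t=0.3520 [y] (4,0) — stop
  → r_2 = 0.3520
beam 3: φ=45°, α=15°
  cosα=0.9659 sinα=0.2588 | (4,1) | tMaxX 0.6522 tMaxY 2.5500 | tΔX 1.0353 tΔY 3.8637
    t=0.6522 [x] (5,1)
    t=1.6875 [x] (6,1) — stop
  → r_3 = 1.6875
beam 4: φ=90°, α=60°
  cosα=0.5000 sinα=0.8660 | (4,1) | tMaxX 1.2600 tMaxY 0.7621 | tΔX 2.0000 tΔY 1.1547
    t=0.7621 [y] (4,2)
    t=1.2600 [x] (5,2)
    t=1.9168 [y] (5,3)
    t=3.0715 [y] (5,4) — stop
  → r_4 = 3.0715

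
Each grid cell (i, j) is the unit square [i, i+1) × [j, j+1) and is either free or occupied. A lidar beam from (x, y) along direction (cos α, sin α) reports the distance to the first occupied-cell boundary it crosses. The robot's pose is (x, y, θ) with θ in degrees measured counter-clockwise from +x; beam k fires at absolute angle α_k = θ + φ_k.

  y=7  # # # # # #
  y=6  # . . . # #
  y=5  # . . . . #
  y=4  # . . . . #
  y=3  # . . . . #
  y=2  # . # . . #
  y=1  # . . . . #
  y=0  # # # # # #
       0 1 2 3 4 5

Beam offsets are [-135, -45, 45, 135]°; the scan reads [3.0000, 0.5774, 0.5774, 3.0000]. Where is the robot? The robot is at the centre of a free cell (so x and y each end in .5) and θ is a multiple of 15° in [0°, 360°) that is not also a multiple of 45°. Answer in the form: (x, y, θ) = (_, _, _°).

Candidates: 22 free-cell centres × 16 headings = 352 poses. Raycast each; keep the one whose scan matches to 4 dp.
  (1.5, 6.5, 255°): beam 1 = 0.5774 ≠ 3.0000 ✗
  (3.5, 4.5, 120°): beam 1 = 1.5529 ≠ 3.0000 ✗
  (3.5, 4.5, 195°): beam 1 = 1.7321 ≠ 3.0000 ✗
  (2.5, 6.5, 240°): beam 1 = 0.5176 ≠ 3.0000 ✗
  …
  (4.5, 5.5, 15°): r_1=3.0000, r_2=0.5774, r_3=0.5774, r_4=3.0000 — all match ✓
Only this pose fits every beam.

(x, y, θ) = (4.5, 5.5, 15°)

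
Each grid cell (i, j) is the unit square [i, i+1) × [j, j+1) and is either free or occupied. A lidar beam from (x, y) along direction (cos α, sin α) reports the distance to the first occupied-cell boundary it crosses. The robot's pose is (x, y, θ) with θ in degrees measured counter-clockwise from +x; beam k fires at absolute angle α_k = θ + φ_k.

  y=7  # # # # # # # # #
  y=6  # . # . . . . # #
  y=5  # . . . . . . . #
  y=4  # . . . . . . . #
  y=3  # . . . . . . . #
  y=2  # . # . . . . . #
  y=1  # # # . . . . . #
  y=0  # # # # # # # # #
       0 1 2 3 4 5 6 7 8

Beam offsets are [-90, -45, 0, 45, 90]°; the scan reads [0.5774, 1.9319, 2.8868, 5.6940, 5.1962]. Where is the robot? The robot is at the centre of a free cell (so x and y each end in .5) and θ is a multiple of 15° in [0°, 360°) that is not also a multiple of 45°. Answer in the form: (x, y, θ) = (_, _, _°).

(x, y, θ) = (5.5, 1.5, 30°)

Enumerate (i+0.5, j+0.5, θ) over the 37 free cells and 16 admissible headings. For each, cast all 5 beams and compare to the given ranges.
  (6.5, 3.5, 300°): beam 1 = 4.0415 ≠ 0.5774 ✗
  (5.5, 1.5, 15°): beam 1 = 0.5176 ≠ 0.5774 ✗
  (5.5, 1.5, 105°): beam 1 = 2.5882 ≠ 0.5774 ✗
  (7.5, 2.5, 105°): beam 1 = 0.5176 ≠ 0.5774 ✗
  (4.5, 6.5, 150°): beam 2 = 0.5176 ≠ 1.9319 ✗
  …
  (5.5, 1.5, 30°): r_1=0.5774, r_2=1.9319, r_3=2.8868, r_4=5.6940, r_5=5.1962 — all match ✓
No second candidate reproduces the full scan.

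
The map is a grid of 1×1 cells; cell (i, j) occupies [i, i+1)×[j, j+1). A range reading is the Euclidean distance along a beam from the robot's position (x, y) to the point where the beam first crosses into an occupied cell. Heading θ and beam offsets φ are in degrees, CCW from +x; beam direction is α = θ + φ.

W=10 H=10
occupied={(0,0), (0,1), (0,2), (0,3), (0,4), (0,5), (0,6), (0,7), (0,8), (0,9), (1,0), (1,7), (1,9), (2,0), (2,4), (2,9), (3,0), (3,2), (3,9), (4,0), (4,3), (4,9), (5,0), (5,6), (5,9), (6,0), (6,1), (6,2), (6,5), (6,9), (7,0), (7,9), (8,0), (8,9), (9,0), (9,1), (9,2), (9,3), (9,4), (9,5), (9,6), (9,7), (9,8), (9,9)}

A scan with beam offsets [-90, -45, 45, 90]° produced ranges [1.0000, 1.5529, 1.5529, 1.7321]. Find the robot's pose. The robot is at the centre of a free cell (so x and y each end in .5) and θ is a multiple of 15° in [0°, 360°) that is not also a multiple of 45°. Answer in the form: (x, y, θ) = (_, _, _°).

Candidates: 56 free-cell centres × 16 headings = 896 poses. Raycast each; keep the one whose scan matches to 4 dp.
  (3.5, 1.5, 30°): beam 1 = 0.5774 ≠ 1.0000 ✗
  (2.5, 6.5, 120°): beam 1 = 5.0000 ≠ 1.0000 ✗
  (7.5, 7.5, 210°): beam 1 = 1.7321 ≠ 1.0000 ✗
  (4.5, 2.5, 30°): beam 1 = 1.7321 ≠ 1.0000 ✗
  (8.5, 8.5, 75°): beam 1 = 0.5176 ≠ 1.0000 ✗
  …
  (1.5, 2.5, 330°): r_1=1.0000, r_2=1.5529, r_3=1.5529, r_4=1.7321 — all match ✓
Unique over the lattice → pose = (1.5, 2.5, 330°).

(x, y, θ) = (1.5, 2.5, 330°)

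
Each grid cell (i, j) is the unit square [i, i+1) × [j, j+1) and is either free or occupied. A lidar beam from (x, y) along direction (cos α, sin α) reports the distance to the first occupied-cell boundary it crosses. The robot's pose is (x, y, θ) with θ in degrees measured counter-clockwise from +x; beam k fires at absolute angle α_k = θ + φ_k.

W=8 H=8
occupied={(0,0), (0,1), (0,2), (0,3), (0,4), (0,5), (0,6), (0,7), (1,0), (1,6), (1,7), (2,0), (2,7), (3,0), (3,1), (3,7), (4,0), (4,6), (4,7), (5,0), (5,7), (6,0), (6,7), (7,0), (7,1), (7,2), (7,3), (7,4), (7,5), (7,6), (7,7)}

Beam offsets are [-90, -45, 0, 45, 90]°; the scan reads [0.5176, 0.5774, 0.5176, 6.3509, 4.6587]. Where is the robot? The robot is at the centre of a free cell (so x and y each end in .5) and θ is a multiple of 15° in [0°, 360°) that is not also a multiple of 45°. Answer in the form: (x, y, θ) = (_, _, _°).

(x, y, θ) = (2.5, 1.5, 15°)

Candidates: 33 free-cell centres × 16 headings = 528 poses. Raycast each; keep the one whose scan matches to 4 dp.
  (2.5, 4.5, 240°): beam 1 = 1.7321 ≠ 0.5176 ✗
  (4.5, 1.5, 15°): beam 2 = 1.0000 ≠ 0.5774 ✗
  (1.5, 3.5, 105°): beam 1 = 5.6940 ≠ 0.5176 ✗
  …
  (2.5, 1.5, 15°): r_1=0.5176, r_2=0.5774, r_3=0.5176, r_4=6.3509, r_5=4.6587 — all match ✓
No second candidate reproduces the full scan.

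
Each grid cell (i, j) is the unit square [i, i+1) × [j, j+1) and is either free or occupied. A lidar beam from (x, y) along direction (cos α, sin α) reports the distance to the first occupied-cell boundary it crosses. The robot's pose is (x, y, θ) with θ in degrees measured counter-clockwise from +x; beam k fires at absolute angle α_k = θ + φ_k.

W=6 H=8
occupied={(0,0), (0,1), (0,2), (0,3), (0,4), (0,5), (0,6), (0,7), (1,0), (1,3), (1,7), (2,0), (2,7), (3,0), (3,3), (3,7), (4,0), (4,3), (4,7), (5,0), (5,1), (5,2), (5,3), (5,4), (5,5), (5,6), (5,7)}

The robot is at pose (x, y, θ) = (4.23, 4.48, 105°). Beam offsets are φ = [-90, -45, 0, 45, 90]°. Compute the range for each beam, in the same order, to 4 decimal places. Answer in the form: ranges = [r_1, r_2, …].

beam 1: φ=-90°, α=15°
  d=(0.9659,0.2588)  start (4,4)  tX=0.7972 tY=2.0091  stride 1/|dx|=1.0353 1/|dy|=3.8637
    cross x-line → (5,4), t=0.7972 (wall)
  → r_1 = 0.7972
beam 2: φ=-45°, α=60°
  d=(0.5000,0.8660)  start (4,4)  tX=1.5400 tY=0.6004  stride 1/|dx|=2.0000 1/|dy|=1.1547
    cross y-line → (4,5), t=0.6004
    cross x-line → (5,5), t=1.5400 (wall)
  → r_2 = 1.5400
beam 3: φ=0°, α=105°
  d=(-0.2588,0.9659)  start (4,4)  tX=0.8887 tY=0.5383  stride 1/|dx|=3.8637 1/|dy|=1.0353
    cross y-line → (4,5), t=0.5383
    cross x-line → (3,5), t=0.8887
    cross y-line → (3,6), t=1.5736
    cross y-line → (3,7), t=2.6089 (wall)
  → r_3 = 2.6089
beam 4: φ=45°, α=150°
  d=(-0.8660,0.5000)  start (4,4)  tX=0.2656 tY=1.0400  stride 1/|dx|=1.1547 1/|dy|=2.0000
    cross x-line → (3,4), t=0.2656
    cross y-line → (3,5), t=1.0400
    cross x-line → (2,5), t=1.4203
    cross x-line → (1,5), t=2.5750
    cross y-line → (1,6), t=3.0400
    cross x-line → (0,6), t=3.7297 (wall)
  → r_4 = 3.7297
beam 5: φ=90°, α=195°
  d=(-0.9659,-0.2588)  start (4,4)  tX=0.2381 tY=1.8546  stride 1/|dx|=1.0353 1/|dy|=3.8637
    cross x-line → (3,4), t=0.2381
    cross x-line → (2,4), t=1.2734
    cross y-line → (2,3), t=1.8546
    cross x-line → (1,3), t=2.3087 (wall)
  → r_5 = 2.3087

ranges = [0.7972, 1.5400, 2.6089, 3.7297, 2.3087]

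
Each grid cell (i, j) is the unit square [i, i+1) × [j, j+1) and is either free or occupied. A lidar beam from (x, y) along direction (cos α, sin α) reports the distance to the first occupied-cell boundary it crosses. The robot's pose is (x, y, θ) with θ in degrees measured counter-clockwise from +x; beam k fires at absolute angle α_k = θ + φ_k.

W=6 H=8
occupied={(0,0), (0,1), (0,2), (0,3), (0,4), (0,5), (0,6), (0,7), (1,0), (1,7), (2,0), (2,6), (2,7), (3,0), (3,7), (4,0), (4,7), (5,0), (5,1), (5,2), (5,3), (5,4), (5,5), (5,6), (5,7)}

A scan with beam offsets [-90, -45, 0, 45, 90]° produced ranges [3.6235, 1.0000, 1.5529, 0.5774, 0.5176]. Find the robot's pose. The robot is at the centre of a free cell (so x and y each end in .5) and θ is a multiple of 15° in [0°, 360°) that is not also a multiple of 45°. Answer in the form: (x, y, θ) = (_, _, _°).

(x, y, θ) = (1.5, 5.5, 105°)

Enumerate (i+0.5, j+0.5, θ) over the 23 free cells and 16 admissible headings. For each, cast all 5 beams and compare to the given ranges.
  (3.5, 4.5, 60°): beam 1 = 1.7321 ≠ 3.6235 ✗
  (4.5, 2.5, 195°): beam 1 = 4.6587 ≠ 3.6235 ✗
  (4.5, 1.5, 210°): beam 1 = 6.3509 ≠ 3.6235 ✗
  (2.5, 5.5, 150°): beam 1 = 0.5774 ≠ 3.6235 ✗
  …
  (1.5, 5.5, 105°): r_1=3.6235, r_2=1.0000, r_3=1.5529, r_4=0.5774, r_5=0.5176 — all match ✓
No second candidate reproduces the full scan.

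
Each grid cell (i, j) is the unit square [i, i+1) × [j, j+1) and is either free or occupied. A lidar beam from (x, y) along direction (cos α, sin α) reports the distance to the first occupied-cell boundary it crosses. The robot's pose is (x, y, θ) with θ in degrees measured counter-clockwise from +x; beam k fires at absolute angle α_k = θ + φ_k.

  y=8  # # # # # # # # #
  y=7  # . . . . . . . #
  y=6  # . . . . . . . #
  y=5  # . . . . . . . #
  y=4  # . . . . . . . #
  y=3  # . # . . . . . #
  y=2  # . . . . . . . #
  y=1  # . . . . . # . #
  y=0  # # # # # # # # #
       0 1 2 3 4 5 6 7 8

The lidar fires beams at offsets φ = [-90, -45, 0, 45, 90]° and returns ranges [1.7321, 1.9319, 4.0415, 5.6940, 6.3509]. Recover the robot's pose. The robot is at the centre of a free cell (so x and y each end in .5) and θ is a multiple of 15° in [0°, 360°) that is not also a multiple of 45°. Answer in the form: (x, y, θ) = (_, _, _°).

(x, y, θ) = (4.5, 2.5, 30°)

Candidates: 47 free-cell centres × 16 headings = 752 poses. Raycast each; keep the one whose scan matches to 4 dp.
  (3.5, 6.5, 120°): beam 1 = 3.0000 ≠ 1.7321 ✗
  (1.5, 4.5, 210°): beam 1 = 1.0000 ≠ 1.7321 ✗
  (2.5, 7.5, 15°): beam 1 = 6.7293 ≠ 1.7321 ✗
  (6.5, 4.5, 255°): beam 1 = 5.6940 ≠ 1.7321 ✗
  …
  (4.5, 2.5, 30°): r_1=1.7321, r_2=1.9319, r_3=4.0415, r_4=5.6940, r_5=6.3509 — all match ✓
Unique over the lattice → pose = (4.5, 2.5, 30°).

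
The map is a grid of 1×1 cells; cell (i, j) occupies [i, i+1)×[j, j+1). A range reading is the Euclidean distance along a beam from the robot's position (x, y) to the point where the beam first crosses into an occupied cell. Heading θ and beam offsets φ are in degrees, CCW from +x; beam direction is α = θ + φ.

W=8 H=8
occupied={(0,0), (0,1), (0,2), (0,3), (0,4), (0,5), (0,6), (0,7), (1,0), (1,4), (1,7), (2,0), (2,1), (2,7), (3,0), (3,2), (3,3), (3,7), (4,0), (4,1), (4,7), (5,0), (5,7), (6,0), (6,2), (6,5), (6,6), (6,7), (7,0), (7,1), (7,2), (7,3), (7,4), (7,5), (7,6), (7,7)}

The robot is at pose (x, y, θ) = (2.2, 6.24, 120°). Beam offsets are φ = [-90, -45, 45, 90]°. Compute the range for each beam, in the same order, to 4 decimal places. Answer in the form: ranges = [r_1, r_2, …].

beam 1: φ=-90°, α=30°
  dir = (cos 30°, sin 30°) = (0.8660, 0.5000); from cell (2,6)
  next x-line at t=0.9238, next y-line at t=1.5200; Δt_x=1.1547, Δt_y=2.0000
    x: enter (3,6) at t=0.9238
    y: enter (3,7) at t=1.5200 ← occupied
  → r_1 = 1.5200
beam 2: φ=-45°, α=75°
  dir = (cos 75°, sin 75°) = (0.2588, 0.9659); from cell (2,6)
  next x-line at t=3.0910, next y-line at t=0.7868; Δt_x=3.8637, Δt_y=1.0353
    y: enter (2,7) at t=0.7868 ← occupied
  → r_2 = 0.7868
beam 3: φ=45°, α=165°
  dir = (cos 165°, sin 165°) = (-0.9659, 0.2588); from cell (2,6)
  next x-line at t=0.2071, next y-line at t=2.9364; Δt_x=1.0353, Δt_y=3.8637
    x: enter (1,6) at t=0.2071
    x: enter (0,6) at t=1.2423 ← occupied
  → r_3 = 1.2423
beam 4: φ=90°, α=210°
  dir = (cos 210°, sin 210°) = (-0.8660, -0.5000); from cell (2,6)
  next x-line at t=0.2309, next y-line at t=0.4800; Δt_x=1.1547, Δt_y=2.0000
    x: enter (1,6) at t=0.2309
    y: enter (1,5) at t=0.4800
    x: enter (0,5) at t=1.3856 ← occupied
  → r_4 = 1.3856

ranges = [1.5200, 0.7868, 1.2423, 1.3856]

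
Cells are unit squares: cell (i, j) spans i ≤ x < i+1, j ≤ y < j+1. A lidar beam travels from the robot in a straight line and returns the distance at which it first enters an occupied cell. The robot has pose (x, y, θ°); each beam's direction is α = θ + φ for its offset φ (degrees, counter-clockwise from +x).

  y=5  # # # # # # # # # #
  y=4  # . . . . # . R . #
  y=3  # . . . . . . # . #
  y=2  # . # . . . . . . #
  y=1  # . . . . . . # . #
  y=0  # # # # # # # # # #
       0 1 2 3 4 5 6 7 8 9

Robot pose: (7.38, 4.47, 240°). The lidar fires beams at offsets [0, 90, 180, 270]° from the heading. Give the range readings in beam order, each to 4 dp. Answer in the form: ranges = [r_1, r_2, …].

ranges = [0.5427, 1.8706, 0.6120, 1.0600]

beam 1: φ=0°, α=240°
  direction (-0.5000, -0.8660); cell (7,4); t to first gridline: x 0.7600, y 0.5427 (then +2.0000 / +1.1547)
    (7,3) via y @ 0.5427  # hit
  → r_1 = 0.5427
beam 2: φ=90°, α=330°
  direction (0.8660, -0.5000); cell (7,4); t to first gridline: x 0.7159, y 0.9400 (then +1.1547 / +2.0000)
    (8,4) via x @ 0.7159
    (8,3) via y @ 0.9400
    (9,3) via x @ 1.8706  # hit
  → r_2 = 1.8706
beam 3: φ=180°, α=60°
  direction (0.5000, 0.8660); cell (7,4); t to first gridline: x 1.2400, y 0.6120 (then +2.0000 / +1.1547)
    (7,5) via y @ 0.6120  # hit
  → r_3 = 0.6120
beam 4: φ=270°, α=150°
  direction (-0.8660, 0.5000); cell (7,4); t to first gridline: x 0.4388, y 1.0600 (then +1.1547 / +2.0000)
    (6,4) via x @ 0.4388
    (6,5) via y @ 1.0600  # hit
  → r_4 = 1.0600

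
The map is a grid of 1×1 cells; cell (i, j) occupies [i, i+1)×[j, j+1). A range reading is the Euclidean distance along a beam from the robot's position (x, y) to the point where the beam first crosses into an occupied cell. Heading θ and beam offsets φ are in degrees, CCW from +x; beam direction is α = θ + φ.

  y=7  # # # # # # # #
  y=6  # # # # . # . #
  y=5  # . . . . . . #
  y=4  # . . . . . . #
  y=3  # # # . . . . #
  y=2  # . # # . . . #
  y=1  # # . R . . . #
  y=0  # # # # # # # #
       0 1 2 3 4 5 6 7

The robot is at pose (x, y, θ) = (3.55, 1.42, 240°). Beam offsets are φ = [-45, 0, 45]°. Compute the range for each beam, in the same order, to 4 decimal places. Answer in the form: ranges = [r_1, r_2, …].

ranges = [1.6047, 0.4850, 0.4348]

beam 1: φ=-45°, α=195°
  d=(-0.9659,-0.2588)  start (3,1)  tX=0.5694 tY=1.6228  stride 1/|dx|=1.0353 1/|dy|=3.8637
    cross x-line → (2,1), t=0.5694
    cross x-line → (1,1), t=1.6047 (wall)
  → r_1 = 1.6047
beam 2: φ=0°, α=240°
  d=(-0.5000,-0.8660)  start (3,1)  tX=1.1000 tY=0.4850  stride 1/|dx|=2.0000 1/|dy|=1.1547
    cross y-line → (3,0), t=0.4850 (wall)
  → r_2 = 0.4850
beam 3: φ=45°, α=285°
  d=(0.2588,-0.9659)  start (3,1)  tX=1.7387 tY=0.4348  stride 1/|dx|=3.8637 1/|dy|=1.0353
    cross y-line → (3,0), t=0.4348 (wall)
  → r_3 = 0.4348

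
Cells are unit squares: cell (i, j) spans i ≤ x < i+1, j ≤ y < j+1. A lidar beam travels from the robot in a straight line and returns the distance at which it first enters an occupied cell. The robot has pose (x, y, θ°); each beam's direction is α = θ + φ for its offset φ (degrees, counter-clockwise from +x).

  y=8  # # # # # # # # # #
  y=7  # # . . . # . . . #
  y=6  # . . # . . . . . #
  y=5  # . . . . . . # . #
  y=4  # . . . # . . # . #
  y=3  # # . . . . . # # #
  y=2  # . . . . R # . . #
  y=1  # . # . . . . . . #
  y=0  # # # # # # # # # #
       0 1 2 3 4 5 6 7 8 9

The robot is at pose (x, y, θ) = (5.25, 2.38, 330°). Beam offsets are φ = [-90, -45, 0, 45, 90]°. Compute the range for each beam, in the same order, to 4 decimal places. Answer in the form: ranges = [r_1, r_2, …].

ranges = [1.5935, 1.4287, 2.7600, 0.7765, 3.5000]

beam 1: φ=-90°, α=240°
  dir = (cos 240°, sin 240°) = (-0.5000, -0.8660); from cell (5,2)
  next x-line at t=0.5000, next y-line at t=0.4388; Δt_x=2.0000, Δt_y=1.1547
    y: enter (5,1) at t=0.4388
    x: enter (4,1) at t=0.5000
    y: enter (4,0) at t=1.5935 ← occupied
  → r_1 = 1.5935
beam 2: φ=-45°, α=285°
  dir = (cos 285°, sin 285°) = (0.2588, -0.9659); from cell (5,2)
  next x-line at t=2.8978, next y-line at t=0.3934; Δt_x=3.8637, Δt_y=1.0353
    y: enter (5,1) at t=0.3934
    y: enter (5,0) at t=1.4287 ← occupied
  → r_2 = 1.4287
beam 3: φ=0°, α=330°
  dir = (cos 330°, sin 330°) = (0.8660, -0.5000); from cell (5,2)
  next x-line at t=0.8660, next y-line at t=0.7600; Δt_x=1.1547, Δt_y=2.0000
    y: enter (5,1) at t=0.7600
    x: enter (6,1) at t=0.8660
    x: enter (7,1) at t=2.0207
    y: enter (7,0) at t=2.7600 ← occupied
  → r_3 = 2.7600
beam 4: φ=45°, α=15°
  dir = (cos 15°, sin 15°) = (0.9659, 0.2588); from cell (5,2)
  next x-line at t=0.7765, next y-line at t=2.3955; Δt_x=1.0353, Δt_y=3.8637
    x: enter (6,2) at t=0.7765 ← occupied
  → r_4 = 0.7765
beam 5: φ=90°, α=60°
  dir = (cos 60°, sin 60°) = (0.5000, 0.8660); from cell (5,2)
  next x-line at t=1.5000, next y-line at t=0.7159; Δt_x=2.0000, Δt_y=1.1547
    y: enter (5,3) at t=0.7159
    x: enter (6,3) at t=1.5000
    y: enter (6,4) at t=1.8706
    y: enter (6,5) at t=3.0253
    x: enter (7,5) at t=3.5000 ← occupied
  → r_5 = 3.5000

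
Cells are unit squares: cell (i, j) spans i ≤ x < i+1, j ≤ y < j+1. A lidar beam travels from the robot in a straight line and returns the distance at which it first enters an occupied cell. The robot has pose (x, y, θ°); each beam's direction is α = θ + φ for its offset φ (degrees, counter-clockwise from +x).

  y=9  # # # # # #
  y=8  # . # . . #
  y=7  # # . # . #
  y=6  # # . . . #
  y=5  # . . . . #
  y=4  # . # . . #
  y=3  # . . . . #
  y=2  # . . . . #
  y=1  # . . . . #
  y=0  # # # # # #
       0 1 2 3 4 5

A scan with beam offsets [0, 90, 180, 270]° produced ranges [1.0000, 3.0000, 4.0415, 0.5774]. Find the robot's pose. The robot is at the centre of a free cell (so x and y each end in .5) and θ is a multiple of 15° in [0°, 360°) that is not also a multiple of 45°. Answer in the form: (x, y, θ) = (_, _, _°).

(x, y, θ) = (4.5, 4.5, 60°)

The pose lattice has 27·16 = 432 candidates. Test each by forward raycasting.
  (4.5, 1.5, 150°): beam 1 = 4.0415 ≠ 1.0000 ✗
  (2.5, 3.5, 285°): beam 1 = 2.5882 ≠ 1.0000 ✗
  (3.5, 1.5, 285°): beam 1 = 0.5176 ≠ 1.0000 ✗
  (1.5, 8.5, 300°): beam 1 = 0.5774 ≠ 1.0000 ✗
  …
  (4.5, 4.5, 60°): r_1=1.0000, r_2=3.0000, r_3=4.0415, r_4=0.5774 — all match ✓
No second candidate reproduces the full scan.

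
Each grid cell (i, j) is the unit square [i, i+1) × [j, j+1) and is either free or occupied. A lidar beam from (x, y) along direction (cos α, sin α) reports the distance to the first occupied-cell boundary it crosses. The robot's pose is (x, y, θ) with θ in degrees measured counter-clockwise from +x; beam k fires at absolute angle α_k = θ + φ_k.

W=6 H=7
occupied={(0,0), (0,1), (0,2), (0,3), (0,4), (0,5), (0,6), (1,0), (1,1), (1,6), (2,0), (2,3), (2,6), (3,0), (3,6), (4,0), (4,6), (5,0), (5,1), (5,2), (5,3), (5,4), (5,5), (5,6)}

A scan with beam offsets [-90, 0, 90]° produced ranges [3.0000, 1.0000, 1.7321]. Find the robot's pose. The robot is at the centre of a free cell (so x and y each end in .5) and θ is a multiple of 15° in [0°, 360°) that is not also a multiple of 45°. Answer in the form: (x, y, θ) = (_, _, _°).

The pose lattice has 18·16 = 288 candidates. Test each by forward raycasting.
  (3.5, 4.5, 165°): beam 1 = 1.5529 ≠ 3.0000 ✗
  (2.5, 1.5, 345°): beam 1 = 0.5176 ≠ 3.0000 ✗
  (2.5, 2.5, 255°): beam 1 = 1.5529 ≠ 3.0000 ✗
  …
  (3.5, 2.5, 150°): r_1=3.0000, r_2=1.0000, r_3=1.7321 — all match ✓
Only this pose fits every beam.

(x, y, θ) = (3.5, 2.5, 150°)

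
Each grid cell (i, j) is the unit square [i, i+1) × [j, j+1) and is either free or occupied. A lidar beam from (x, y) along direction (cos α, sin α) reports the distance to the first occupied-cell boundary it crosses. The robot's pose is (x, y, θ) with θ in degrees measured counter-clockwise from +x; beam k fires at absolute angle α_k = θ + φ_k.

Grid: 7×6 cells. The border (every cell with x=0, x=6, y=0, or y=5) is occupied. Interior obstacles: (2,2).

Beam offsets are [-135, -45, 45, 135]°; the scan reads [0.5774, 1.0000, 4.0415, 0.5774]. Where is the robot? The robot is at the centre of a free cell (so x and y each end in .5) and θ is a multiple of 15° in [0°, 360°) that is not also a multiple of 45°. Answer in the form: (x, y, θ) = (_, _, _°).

Candidates: 19 free-cell centres × 16 headings = 304 poses. Raycast each; keep the one whose scan matches to 4 dp.
  (3.5, 1.5, 120°): beam 1 = 1.9319 ≠ 0.5774 ✗
  (1.5, 3.5, 255°): beam 1 = 1.0000 ≠ 0.5774 ✗
  (1.5, 3.5, 75°): beam 1 = 1.0000 ≠ 0.5774 ✗
  (2.5, 3.5, 165°): beam 1 = 3.0000 ≠ 0.5774 ✗
  (1.5, 1.5, 60°): beam 1 = 0.5176 ≠ 0.5774 ✗
  …
  (5.5, 4.5, 195°): r_1=0.5774, r_2=1.0000, r_3=4.0415, r_4=0.5774 — all match ✓
Only this pose fits every beam.

(x, y, θ) = (5.5, 4.5, 195°)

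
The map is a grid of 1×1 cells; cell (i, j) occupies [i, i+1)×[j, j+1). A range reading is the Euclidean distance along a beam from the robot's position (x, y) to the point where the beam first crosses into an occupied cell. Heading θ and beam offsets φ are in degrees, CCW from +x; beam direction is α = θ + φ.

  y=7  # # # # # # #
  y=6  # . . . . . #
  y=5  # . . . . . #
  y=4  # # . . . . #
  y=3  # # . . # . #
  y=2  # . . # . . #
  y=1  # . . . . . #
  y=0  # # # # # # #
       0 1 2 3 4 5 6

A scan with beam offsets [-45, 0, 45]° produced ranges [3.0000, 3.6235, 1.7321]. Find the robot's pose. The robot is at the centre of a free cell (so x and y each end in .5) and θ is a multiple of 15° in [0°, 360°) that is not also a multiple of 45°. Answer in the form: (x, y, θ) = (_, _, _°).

The pose lattice has 26·16 = 416 candidates. Test each by forward raycasting.
  (2.5, 2.5, 105°): beam 1 = 5.1962 ≠ 3.0000 ✗
  (2.5, 1.5, 75°): beam 1 = 1.0000 ≠ 3.0000 ✗
  (1.5, 6.5, 165°): beam 1 = 0.5774 ≠ 3.0000 ✗
  …
  (5.5, 5.5, 195°): r_1=3.0000, r_2=3.6235, r_3=1.7321 — all match ✓
No second candidate reproduces the full scan.

(x, y, θ) = (5.5, 5.5, 195°)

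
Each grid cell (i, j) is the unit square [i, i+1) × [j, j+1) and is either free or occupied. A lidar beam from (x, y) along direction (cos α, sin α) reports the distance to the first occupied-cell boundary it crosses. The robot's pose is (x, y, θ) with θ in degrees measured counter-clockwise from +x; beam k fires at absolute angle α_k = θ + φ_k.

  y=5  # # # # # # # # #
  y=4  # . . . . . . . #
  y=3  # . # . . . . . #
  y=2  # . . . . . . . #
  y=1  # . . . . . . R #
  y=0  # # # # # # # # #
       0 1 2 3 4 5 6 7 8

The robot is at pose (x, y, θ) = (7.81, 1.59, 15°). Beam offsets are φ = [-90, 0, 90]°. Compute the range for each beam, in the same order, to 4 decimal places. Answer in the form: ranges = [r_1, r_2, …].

beam 1: φ=-90°, α=285°
  cosα=0.2588 sinα=-0.9659 | (7,1) | tMaxX 0.7341 tMaxY 0.6108 | tΔX 3.8637 tΔY 1.0353
    t=0.6108 [y] (7,0) — stop
  → r_1 = 0.6108
beam 2: φ=0°, α=15°
  cosα=0.9659 sinα=0.2588 | (7,1) | tMaxX 0.1967 tMaxY 1.5841 | tΔX 1.0353 tΔY 3.8637
    t=0.1967 [x] (8,1) — stop
  → r_2 = 0.1967
beam 3: φ=90°, α=105°
  cosα=-0.2588 sinα=0.9659 | (7,1) | tMaxX 3.1296 tMaxY 0.4245 | tΔX 3.8637 tΔY 1.0353
    t=0.4245 [y] (7,2)
    t=1.4597 [y] (7,3)
    t=2.4950 [y] (7,4)
    t=3.1296 [x] (6,4)
    t=3.5303 [y] (6,5) — stop
  → r_3 = 3.5303

ranges = [0.6108, 0.1967, 3.5303]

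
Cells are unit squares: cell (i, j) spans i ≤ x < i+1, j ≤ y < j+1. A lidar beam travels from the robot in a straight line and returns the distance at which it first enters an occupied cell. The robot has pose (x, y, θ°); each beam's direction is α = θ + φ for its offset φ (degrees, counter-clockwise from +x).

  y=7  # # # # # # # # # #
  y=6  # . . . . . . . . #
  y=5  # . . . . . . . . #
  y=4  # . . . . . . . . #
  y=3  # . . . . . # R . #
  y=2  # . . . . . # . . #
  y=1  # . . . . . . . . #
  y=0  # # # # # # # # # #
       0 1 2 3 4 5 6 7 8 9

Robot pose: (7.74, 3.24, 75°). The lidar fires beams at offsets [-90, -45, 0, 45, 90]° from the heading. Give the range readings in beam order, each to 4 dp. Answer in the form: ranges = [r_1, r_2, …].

ranges = [1.3044, 1.4549, 3.8926, 4.3417, 0.7661]

beam 1: φ=-90°, α=345°
  direction (0.9659, -0.2588); cell (7,3); t to first gridline: x 0.2692, y 0.9273 (then +1.0353 / +3.8637)
    (8,3) via x @ 0.2692
    (8,2) via y @ 0.9273
    (9,2) via x @ 1.3044  # hit
  → r_1 = 1.3044
beam 2: φ=-45°, α=30°
  direction (0.8660, 0.5000); cell (7,3); t to first gridline: x 0.3002, y 1.5200 (then +1.1547 / +2.0000)
    (8,3) via x @ 0.3002
    (9,3) via x @ 1.4549  # hit
  → r_2 = 1.4549
beam 3: φ=0°, α=75°
  direction (0.2588, 0.9659); cell (7,3); t to first gridline: x 1.0046, y 0.7868 (then +3.8637 / +1.0353)
    (7,4) via y @ 0.7868
    (8,4) via x @ 1.0046
    (8,5) via y @ 1.8221
    (8,6) via y @ 2.8574
    (8,7) via y @ 3.8926  # hit
  → r_3 = 3.8926
beam 4: φ=45°, α=120°
  direction (-0.5000, 0.8660); cell (7,3); t to first gridline: x 1.4800, y 0.8776 (then +2.0000 / +1.1547)
    (7,4) via y @ 0.8776
    (6,4) via x @ 1.4800
    (6,5) via y @ 2.0323
    (6,6) via y @ 3.1870
    (5,6) via x @ 3.4800
    (5,7) via y @ 4.3417  # hit
  → r_4 = 4.3417
beam 5: φ=90°, α=165°
  direction (-0.9659, 0.2588); cell (7,3); t to first gridline: x 0.7661, y 2.9364 (then +1.0353 / +3.8637)
    (6,3) via x @ 0.7661  # hit
  → r_5 = 0.7661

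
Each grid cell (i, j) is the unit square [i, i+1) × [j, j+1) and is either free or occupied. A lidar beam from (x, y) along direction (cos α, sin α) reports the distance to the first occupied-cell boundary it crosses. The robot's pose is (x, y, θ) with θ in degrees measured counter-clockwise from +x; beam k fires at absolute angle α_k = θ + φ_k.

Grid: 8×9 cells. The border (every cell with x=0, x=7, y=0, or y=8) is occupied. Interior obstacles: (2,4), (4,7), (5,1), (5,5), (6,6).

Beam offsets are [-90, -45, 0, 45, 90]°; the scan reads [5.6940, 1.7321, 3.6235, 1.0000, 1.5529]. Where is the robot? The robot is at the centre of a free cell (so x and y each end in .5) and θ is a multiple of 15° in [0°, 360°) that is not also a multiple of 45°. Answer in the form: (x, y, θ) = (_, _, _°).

(x, y, θ) = (3.5, 6.5, 15°)

The pose lattice has 37·16 = 592 candidates. Test each by forward raycasting.
  (4.5, 1.5, 15°): beam 1 = 0.5176 ≠ 5.6940 ✗
  (2.5, 3.5, 300°): beam 1 = 1.7321 ≠ 5.6940 ✗
  (5.5, 7.5, 300°): beam 1 = 0.5774 ≠ 5.6940 ✗
  …
  (3.5, 6.5, 15°): r_1=5.6940, r_2=1.7321, r_3=3.6235, r_4=1.0000, r_5=1.5529 — all match ✓
Only this pose fits every beam.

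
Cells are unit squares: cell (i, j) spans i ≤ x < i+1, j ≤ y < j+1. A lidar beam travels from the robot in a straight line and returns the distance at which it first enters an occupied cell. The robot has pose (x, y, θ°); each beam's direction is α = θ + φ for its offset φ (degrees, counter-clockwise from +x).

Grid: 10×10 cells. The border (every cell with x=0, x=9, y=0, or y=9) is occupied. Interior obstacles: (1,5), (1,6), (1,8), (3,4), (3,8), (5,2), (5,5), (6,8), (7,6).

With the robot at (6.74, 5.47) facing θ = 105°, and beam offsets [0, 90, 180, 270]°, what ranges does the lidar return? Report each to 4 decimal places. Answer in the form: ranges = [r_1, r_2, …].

ranges = [2.6192, 0.7661, 4.6277, 2.3397]

beam 1: φ=0°, α=105°
  cosα=-0.2588 sinα=0.9659 | (6,5) | tMaxX 2.8591 tMaxY 0.5487 | tΔX 3.8637 tΔY 1.0353
    t=0.5487 [y] (6,6)
    t=1.5840 [y] (6,7)
    t=2.6192 [y] (6,8) — stop
  → r_1 = 2.6192
beam 2: φ=90°, α=195°
  cosα=-0.9659 sinα=-0.2588 | (6,5) | tMaxX 0.7661 tMaxY 1.8159 | tΔX 1.0353 tΔY 3.8637
    t=0.7661 [x] (5,5) — stop
  → r_2 = 0.7661
beam 3: φ=180°, α=285°
  cosα=0.2588 sinα=-0.9659 | (6,5) | tMaxX 1.0046 tMaxY 0.4866 | tΔX 3.8637 tΔY 1.0353
    t=0.4866 [y] (6,4)
    t=1.0046 [x] (7,4)
    t=1.5219 [y] (7,3)
    t=2.5571 [y] (7,2)
    t=3.5924 [y] (7,1)
    t=4.6277 [y] (7,0) — stop
  → r_3 = 4.6277
beam 4: φ=270°, α=15°
  cosα=0.9659 sinα=0.2588 | (6,5) | tMaxX 0.2692 tMaxY 2.0478 | tΔX 1.0353 tΔY 3.8637
    t=0.2692 [x] (7,5)
    t=1.3044 [x] (8,5)
    t=2.0478 [y] (8,6)
    t=2.3397 [x] (9,6) — stop
  → r_4 = 2.3397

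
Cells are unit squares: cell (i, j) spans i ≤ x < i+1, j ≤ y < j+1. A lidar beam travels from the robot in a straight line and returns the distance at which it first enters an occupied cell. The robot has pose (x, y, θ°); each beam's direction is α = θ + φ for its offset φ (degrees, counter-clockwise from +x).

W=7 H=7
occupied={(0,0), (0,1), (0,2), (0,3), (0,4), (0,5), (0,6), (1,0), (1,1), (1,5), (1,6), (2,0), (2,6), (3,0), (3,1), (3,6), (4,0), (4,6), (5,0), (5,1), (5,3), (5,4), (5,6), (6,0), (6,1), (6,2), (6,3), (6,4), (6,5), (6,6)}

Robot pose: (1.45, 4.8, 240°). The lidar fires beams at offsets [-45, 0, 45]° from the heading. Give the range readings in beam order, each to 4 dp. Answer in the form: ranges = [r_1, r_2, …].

ranges = [0.4659, 0.9000, 3.9340]

beam 1: φ=-45°, α=195°
  d=(-0.9659,-0.2588)  start (1,4)  tX=0.4659 tY=3.0910  stride 1/|dx|=1.0353 1/|dy|=3.8637
    cross x-line → (0,4), t=0.4659 (wall)
  → r_1 = 0.4659
beam 2: φ=0°, α=240°
  d=(-0.5000,-0.8660)  start (1,4)  tX=0.9000 tY=0.9238  stride 1/|dx|=2.0000 1/|dy|=1.1547
    cross x-line → (0,4), t=0.9000 (wall)
  → r_2 = 0.9000
beam 3: φ=45°, α=285°
  d=(0.2588,-0.9659)  start (1,4)  tX=2.1250 tY=0.8282  stride 1/|dx|=3.8637 1/|dy|=1.0353
    cross y-line → (1,3), t=0.8282
    cross y-line → (1,2), t=1.8635
    cross x-line → (2,2), t=2.1250
    cross y-line → (2,1), t=2.8988
    cross y-line → (2,0), t=3.9340 (wall)
  → r_3 = 3.9340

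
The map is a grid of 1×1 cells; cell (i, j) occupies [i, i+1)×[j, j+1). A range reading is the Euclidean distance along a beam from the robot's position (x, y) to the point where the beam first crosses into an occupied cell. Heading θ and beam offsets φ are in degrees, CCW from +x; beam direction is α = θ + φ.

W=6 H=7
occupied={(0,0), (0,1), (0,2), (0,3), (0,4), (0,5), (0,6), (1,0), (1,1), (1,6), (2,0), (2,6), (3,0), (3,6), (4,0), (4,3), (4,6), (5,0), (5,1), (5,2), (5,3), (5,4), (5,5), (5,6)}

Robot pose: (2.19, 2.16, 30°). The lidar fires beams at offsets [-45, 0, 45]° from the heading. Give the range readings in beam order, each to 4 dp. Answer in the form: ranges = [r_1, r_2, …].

ranges = [2.9091, 2.0900, 3.9755]

beam 1: φ=-45°, α=345°
  d=(0.9659,-0.2588)  start (2,2)  tX=0.8386 tY=0.6182  stride 1/|dx|=1.0353 1/|dy|=3.8637
    cross y-line → (2,1), t=0.6182
    cross x-line → (3,1), t=0.8386
    cross x-line → (4,1), t=1.8738
    cross x-line → (5,1), t=2.9091 (wall)
  → r_1 = 2.9091
beam 2: φ=0°, α=30°
  d=(0.8660,0.5000)  start (2,2)  tX=0.9353 tY=1.6800  stride 1/|dx|=1.1547 1/|dy|=2.0000
    cross x-line → (3,2), t=0.9353
    cross y-line → (3,3), t=1.6800
    cross x-line → (4,3), t=2.0900 (wall)
  → r_2 = 2.0900
beam 3: φ=45°, α=75°
  d=(0.2588,0.9659)  start (2,2)  tX=3.1296 tY=0.8696  stride 1/|dx|=3.8637 1/|dy|=1.0353
    cross y-line → (2,3), t=0.8696
    cross y-line → (2,4), t=1.9049
    cross y-line → (2,5), t=2.9402
    cross x-line → (3,5), t=3.1296
    cross y-line → (3,6), t=3.9755 (wall)
  → r_3 = 3.9755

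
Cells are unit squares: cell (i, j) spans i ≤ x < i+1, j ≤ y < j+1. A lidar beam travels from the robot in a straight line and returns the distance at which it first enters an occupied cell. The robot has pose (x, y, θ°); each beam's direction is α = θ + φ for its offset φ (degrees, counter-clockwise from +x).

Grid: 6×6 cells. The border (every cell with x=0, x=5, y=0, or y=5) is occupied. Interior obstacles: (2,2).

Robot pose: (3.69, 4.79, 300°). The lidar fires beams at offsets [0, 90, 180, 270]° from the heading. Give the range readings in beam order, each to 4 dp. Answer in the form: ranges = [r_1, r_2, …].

ranges = [2.6200, 0.4200, 0.2425, 3.1061]

beam 1: φ=0°, α=300°
  cosα=0.5000 sinα=-0.8660 | (3,4) | tMaxX 0.6200 tMaxY 0.9122 | tΔX 2.0000 tΔY 1.1547
    t=0.6200 [x] (4,4)
    t=0.9122 [y] (4,3)
    t=2.0669 [y] (4,2)
    t=2.6200 [x] (5,2) — stop
  → r_1 = 2.6200
beam 2: φ=90°, α=30°
  cosα=0.8660 sinα=0.5000 | (3,4) | tMaxX 0.3580 tMaxY 0.4200 | tΔX 1.1547 tΔY 2.0000
    t=0.3580 [x] (4,4)
    t=0.4200 [y] (4,5) — stop
  → r_2 = 0.4200
beam 3: φ=180°, α=120°
  cosα=-0.5000 sinα=0.8660 | (3,4) | tMaxX 1.3800 tMaxY 0.2425 | tΔX 2.0000 tΔY 1.1547
    t=0.2425 [y] (3,5) — stop
  → r_3 = 0.2425
beam 4: φ=270°, α=210°
  cosα=-0.8660 sinα=-0.5000 | (3,4) | tMaxX 0.7967 tMaxY 1.5800 | tΔX 1.1547 tΔY 2.0000
    t=0.7967 [x] (2,4)
    t=1.5800 [y] (2,3)
    t=1.9514 [x] (1,3)
    t=3.1061 [x] (0,3) — stop
  → r_4 = 3.1061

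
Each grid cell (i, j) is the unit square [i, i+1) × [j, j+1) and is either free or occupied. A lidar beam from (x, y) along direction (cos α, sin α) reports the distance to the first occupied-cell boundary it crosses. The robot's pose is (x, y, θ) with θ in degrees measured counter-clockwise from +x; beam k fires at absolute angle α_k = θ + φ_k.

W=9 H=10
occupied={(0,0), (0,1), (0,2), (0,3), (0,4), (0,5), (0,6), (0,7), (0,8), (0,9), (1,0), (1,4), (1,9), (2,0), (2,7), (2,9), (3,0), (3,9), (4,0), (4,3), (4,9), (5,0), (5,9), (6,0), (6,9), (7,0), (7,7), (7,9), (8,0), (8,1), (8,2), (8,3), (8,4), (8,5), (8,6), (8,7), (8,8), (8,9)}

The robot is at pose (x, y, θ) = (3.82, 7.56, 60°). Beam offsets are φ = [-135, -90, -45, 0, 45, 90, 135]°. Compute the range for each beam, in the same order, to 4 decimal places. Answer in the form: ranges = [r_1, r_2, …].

beam 1: φ=-135°, α=285°
  dir = (cos 285°, sin 285°) = (0.2588, -0.9659); from cell (3,7)
  next x-line at t=0.6955, next y-line at t=0.5798; Δt_x=3.8637, Δt_y=1.0353
    y: enter (3,6) at t=0.5798
    x: enter (4,6) at t=0.6955
    y: enter (4,5) at t=1.6150
    y: enter (4,4) at t=2.6503
    y: enter (4,3) at t=3.6856 ← occupied
  → r_1 = 3.6856
beam 2: φ=-90°, α=330°
  dir = (cos 330°, sin 330°) = (0.8660, -0.5000); from cell (3,7)
  next x-line at t=0.2078, next y-line at t=1.1200; Δt_x=1.1547, Δt_y=2.0000
    x: enter (4,7) at t=0.2078
    y: enter (4,6) at t=1.1200
    x: enter (5,6) at t=1.3625
    x: enter (6,6) at t=2.5172
    y: enter (6,5) at t=3.1200
    x: enter (7,5) at t=3.6719
    x: enter (8,5) at t=4.8266 ← occupied
  → r_2 = 4.8266
beam 3: φ=-45°, α=15°
  dir = (cos 15°, sin 15°) = (0.9659, 0.2588); from cell (3,7)
  next x-line at t=0.1863, next y-line at t=1.7000; Δt_x=1.0353, Δt_y=3.8637
    x: enter (4,7) at t=0.1863
    x: enter (5,7) at t=1.2216
    y: enter (5,8) at t=1.7000
    x: enter (6,8) at t=2.2569
    x: enter (7,8) at t=3.2922
    x: enter (8,8) at t=4.3275 ← occupied
  → r_3 = 4.3275
beam 4: φ=0°, α=60°
  dir = (cos 60°, sin 60°) = (0.5000, 0.8660); from cell (3,7)
  next x-line at t=0.3600, next y-line at t=0.5081; Δt_x=2.0000, Δt_y=1.1547
    x: enter (4,7) at t=0.3600
    y: enter (4,8) at t=0.5081
    y: enter (4,9) at t=1.6628 ← occupied
  → r_4 = 1.6628
beam 5: φ=45°, α=105°
  dir = (cos 105°, sin 105°) = (-0.2588, 0.9659); from cell (3,7)
  next x-line at t=3.1682, next y-line at t=0.4555; Δt_x=3.8637, Δt_y=1.0353
    y: enter (3,8) at t=0.4555
    y: enter (3,9) at t=1.4908 ← occupied
  → r_5 = 1.4908
beam 6: φ=90°, α=150°
  dir = (cos 150°, sin 150°) = (-0.8660, 0.5000); from cell (3,7)
  next x-line at t=0.9469, next y-line at t=0.8800; Δt_x=1.1547, Δt_y=2.0000
    y: enter (3,8) at t=0.8800
    x: enter (2,8) at t=0.9469
    x: enter (1,8) at t=2.1016
    y: enter (1,9) at t=2.8800 ← occupied
  → r_6 = 2.8800
beam 7: φ=135°, α=195°
  dir = (cos 195°, sin 195°) = (-0.9659, -0.2588); from cell (3,7)
  next x-line at t=0.8489, next y-line at t=2.1637; Δt_x=1.0353, Δt_y=3.8637
    x: enter (2,7) at t=0.8489 ← occupied
  → r_7 = 0.8489

ranges = [3.6856, 4.8266, 4.3275, 1.6628, 1.4908, 2.8800, 0.8489]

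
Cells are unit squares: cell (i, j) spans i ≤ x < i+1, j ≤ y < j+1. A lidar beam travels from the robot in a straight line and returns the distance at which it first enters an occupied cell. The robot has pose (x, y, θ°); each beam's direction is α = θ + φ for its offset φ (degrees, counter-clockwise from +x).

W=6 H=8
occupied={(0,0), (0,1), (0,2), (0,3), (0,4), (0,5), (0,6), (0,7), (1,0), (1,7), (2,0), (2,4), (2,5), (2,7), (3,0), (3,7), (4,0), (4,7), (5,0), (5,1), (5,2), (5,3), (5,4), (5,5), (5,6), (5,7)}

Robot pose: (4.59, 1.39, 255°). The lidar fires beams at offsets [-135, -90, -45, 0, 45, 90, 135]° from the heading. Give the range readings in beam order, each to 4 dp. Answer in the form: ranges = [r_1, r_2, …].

ranges = [3.1800, 3.7166, 0.7800, 0.4038, 0.4503, 0.4245, 0.4734]

beam 1: φ=-135°, α=120°
  d=(-0.5000,0.8660)  start (4,1)  tX=1.1800 tY=0.7044  stride 1/|dx|=2.0000 1/|dy|=1.1547
    cross y-line → (4,2), t=0.7044
    cross x-line → (3,2), t=1.1800
    cross y-line → (3,3), t=1.8591
    cross y-line → (3,4), t=3.0138
    cross x-line → (2,4), t=3.1800 (wall)
  → r_1 = 3.1800
beam 2: φ=-90°, α=165°
  d=(-0.9659,0.2588)  start (4,1)  tX=0.6108 tY=2.3569  stride 1/|dx|=1.0353 1/|dy|=3.8637
    cross x-line → (3,1), t=0.6108
    cross x-line → (2,1), t=1.6461
    cross y-line → (2,2), t=2.3569
    cross x-line → (1,2), t=2.6814
    cross x-line → (0,2), t=3.7166 (wall)
  → r_2 = 3.7166
beam 3: φ=-45°, α=210°
  d=(-0.8660,-0.5000)  start (4,1)  tX=0.6813 tY=0.7800  stride 1/|dx|=1.1547 1/|dy|=2.0000
    cross x-line → (3,1), t=0.6813
    cross y-line → (3,0), t=0.7800 (wall)
  → r_3 = 0.7800
beam 4: φ=0°, α=255°
  d=(-0.2588,-0.9659)  start (4,1)  tX=2.2796 tY=0.4038  stride 1/|dx|=3.8637 1/|dy|=1.0353
    cross y-line → (4,0), t=0.4038 (wall)
  → r_4 = 0.4038
beam 5: φ=45°, α=300°
  d=(0.5000,-0.8660)  start (4,1)  tX=0.8200 tY=0.4503  stride 1/|dx|=2.0000 1/|dy|=1.1547
    cross y-line → (4,0), t=0.4503 (wall)
  → r_5 = 0.4503
beam 6: φ=90°, α=345°
  d=(0.9659,-0.2588)  start (4,1)  tX=0.4245 tY=1.5068  stride 1/|dx|=1.0353 1/|dy|=3.8637
    cross x-line → (5,1), t=0.4245 (wall)
  → r_6 = 0.4245
beam 7: φ=135°, α=30°
  d=(0.8660,0.5000)  start (4,1)  tX=0.4734 tY=1.2200  stride 1/|dx|=1.1547 1/|dy|=2.0000
    cross x-line → (5,1), t=0.4734 (wall)
  → r_7 = 0.4734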